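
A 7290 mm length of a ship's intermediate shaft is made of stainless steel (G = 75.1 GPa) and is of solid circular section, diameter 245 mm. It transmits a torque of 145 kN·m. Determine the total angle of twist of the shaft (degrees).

J = πd⁴/32 = π(0.245)⁴/32 = 3.537×10^-4 m⁴.
θ = T·L/(G·J) = 145000 × 7.29 / (75.1×10⁹ × 3.537×10^-4) = 0.03979 rad.

2.28°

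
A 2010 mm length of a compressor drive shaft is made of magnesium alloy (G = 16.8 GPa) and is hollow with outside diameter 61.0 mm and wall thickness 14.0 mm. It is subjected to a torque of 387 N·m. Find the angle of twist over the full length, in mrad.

37.3 mrad

J = π(d_o⁴ − d_i⁴)/32 = π(0.0610⁴ − 0.0330⁴)/32 = 1.243×10^-6 m⁴.
θ = T·L/(G·J) = 387.0 × 2.01 / (16.8×10⁹ × 1.243×10^-6) = 0.03725 rad.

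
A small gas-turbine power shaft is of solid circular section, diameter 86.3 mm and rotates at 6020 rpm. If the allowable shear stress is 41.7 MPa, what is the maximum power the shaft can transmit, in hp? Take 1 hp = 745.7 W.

4450 hp

J = πd⁴/32 = π(0.0863)⁴/32 = 5.446×10^-6 m⁴.
T_max = τ_allow·J/r = 4.17×10^7 × 5.446×10^-6 / 0.0432 = 5263 N·m.
ω = 2π·6020/60 = 630.4 rad/s, so P_max = T_max·ω = 3.318×10^6 W.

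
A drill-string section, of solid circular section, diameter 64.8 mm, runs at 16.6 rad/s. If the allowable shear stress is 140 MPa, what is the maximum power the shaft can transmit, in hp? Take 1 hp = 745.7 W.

J = πd⁴/32 = π(0.0648)⁴/32 = 1.731×10^-6 m⁴.
T_max = τ_allow·J/r = 1.40×10^8 × 1.731×10^-6 / 0.0324 = 7480 N·m.
ω = 16.6 rad/s, so P_max = T_max·ω = 1.242×10^5 W.

167 hp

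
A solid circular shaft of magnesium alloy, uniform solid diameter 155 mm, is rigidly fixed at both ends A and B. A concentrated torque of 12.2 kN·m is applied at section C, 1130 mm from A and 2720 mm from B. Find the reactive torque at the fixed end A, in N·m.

With uniform GJ and both ends fixed, compatibility θ_AC = θ_CB gives T_A·a = T_B·b, together with T_A + T_B = T₀.
T_A = T₀·b/(a+b) = 12200·2720/3850 = 8619 N·m; T_B = 3581 N·m.

8620 N·m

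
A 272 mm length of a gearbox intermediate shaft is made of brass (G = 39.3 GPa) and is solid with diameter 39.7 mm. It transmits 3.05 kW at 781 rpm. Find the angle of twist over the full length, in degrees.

0.0606°

ω = 2π·781/60 = 81.79 rad/s, so T = P/ω = 3.05×10³ / 81.79 = 37.29 N·m.
J = πd⁴/32 = π(0.0397)⁴/32 = 2.439×10^-7 m⁴.
θ = T·L/(G·J) = 37.29 × 0.272 / (39.3×10⁹ × 2.439×10^-7) = 1.058×10^-3 rad.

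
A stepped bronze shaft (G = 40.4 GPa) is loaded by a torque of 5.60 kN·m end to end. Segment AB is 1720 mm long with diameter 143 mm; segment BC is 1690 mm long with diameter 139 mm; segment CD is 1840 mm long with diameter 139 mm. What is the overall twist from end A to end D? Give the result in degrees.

1.10°

J_AB = π(0.143)⁴/32 = 4.11×10^-5 m⁴; J_BC = π(0.139)⁴/32 = 3.66×10^-5 m⁴; J_CD = π(0.139)⁴/32 = 3.66×10^-5 m⁴.
θ = (T/G)·Σ L_i/J_i = (5600/40.4×10⁹)·(1.72/4.11×10^-5 + 1.69/3.66×10^-5 + 1.84/3.66×10^-5) = 0.01916 rad.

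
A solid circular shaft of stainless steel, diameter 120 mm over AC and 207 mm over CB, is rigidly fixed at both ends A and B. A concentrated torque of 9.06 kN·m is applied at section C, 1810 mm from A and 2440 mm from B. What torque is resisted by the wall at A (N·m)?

Compatibility: T_A·a/J_AC = T_B·b/J_CB with T_A + T_B = T₀.
J_AC = 2.04×10^-5 m⁴, J_CB = 1.80×10^-4 m⁴, so T_A = T₀·(J_AC/a)/((J_AC/a)+(J_CB/b)) = 1197 N·m, T_B = 7863 N·m.

1200 N·m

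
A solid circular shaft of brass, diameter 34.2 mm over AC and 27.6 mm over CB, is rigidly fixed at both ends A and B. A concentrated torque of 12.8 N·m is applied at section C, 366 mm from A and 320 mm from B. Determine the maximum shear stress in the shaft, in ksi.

Compatibility: T_A·a/J_AC = T_B·b/J_CB with T_A + T_B = T₀.
J_AC = 1.34×10^-7 m⁴, J_CB = 5.70×10^-8 m⁴, so T_A = T₀·(J_AC/a)/((J_AC/a)+(J_CB/b)) = 8.619 N·m, T_B = 4.181 N·m.
τ in each portion: τ_AC = 1.10×10^6 Pa, τ_CB = 1.01×10^6 Pa; maximum is in AC.
τ_max = T_AC·r/J = 8.619·0.0171/1.34×10^-7 = 1.097×10^6 Pa.

0.159 ksi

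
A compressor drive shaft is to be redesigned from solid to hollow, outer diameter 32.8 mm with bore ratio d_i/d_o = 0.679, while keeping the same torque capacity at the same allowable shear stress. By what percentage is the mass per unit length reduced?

36.8 %

Equal τ_max and T ⇒ the solid shaft needs d_s³ = d_o³(1−k⁴), so d_s = 32.8·(1−0.679⁴)^(1/3) = 30.29 mm.
Area ratio A_h/A_s = d_o²(1−k²)/d_s² = (1−k²)/(1−k⁴)^(2/3) = 0.6320.
Mass saving = 1 − 0.6320 = 36.8 %.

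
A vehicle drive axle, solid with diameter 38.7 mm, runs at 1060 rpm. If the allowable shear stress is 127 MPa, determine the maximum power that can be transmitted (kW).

160 kW

J = πd⁴/32 = π(0.0387)⁴/32 = 2.202×10^-7 m⁴.
T_max = τ_allow·J/r = 1.27×10^8 × 2.202×10^-7 / 0.0194 = 1445 N·m.
ω = 2π·1060/60 = 111.0 rad/s, so P_max = T_max·ω = 1.604×10^5 W.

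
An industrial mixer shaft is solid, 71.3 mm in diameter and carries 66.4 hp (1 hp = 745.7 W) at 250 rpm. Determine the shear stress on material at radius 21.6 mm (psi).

2340 psi

ω = 2π·250/60 = 26.18 rad/s, so T = P/ω = 66.4×745.7 / 26.18 = 1891 N·m.
J = πd⁴/32 = π(0.0713)⁴/32 = 2.537×10^-6 m⁴.
Shear stress varies linearly with radius: τ = T·r/J = 1891 × 0.0216 / 2.537×10^-6 = 1.610×10^7 Pa.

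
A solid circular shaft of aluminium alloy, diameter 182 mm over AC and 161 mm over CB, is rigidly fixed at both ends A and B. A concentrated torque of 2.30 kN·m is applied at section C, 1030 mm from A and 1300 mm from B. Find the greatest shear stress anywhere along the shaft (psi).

Compatibility: T_A·a/J_AC = T_B·b/J_CB with T_A + T_B = T₀.
J_AC = 1.08×10^-4 m⁴, J_CB = 6.60×10^-5 m⁴, so T_A = T₀·(J_AC/a)/((J_AC/a)+(J_CB/b)) = 1549 N·m, T_B = 751.4 N·m.
τ in each portion: τ_AC = 1.31×10^6 Pa, τ_CB = 9.17×10^5 Pa; maximum is in AC.
τ_max = T_AC·r/J = 1549·0.0910/1.08×10^-4 = 1.308×10^6 Pa.

190 psi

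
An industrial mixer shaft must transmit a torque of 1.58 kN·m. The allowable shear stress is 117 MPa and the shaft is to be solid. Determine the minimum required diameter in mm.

41.0 mm

For a solid shaft τ_max = 16T/(πd³), so d = (16T/(π τ_allow))^(1/3) = (16·1580/(π·1.17×10^8))^(1/3) = 0.04097 m.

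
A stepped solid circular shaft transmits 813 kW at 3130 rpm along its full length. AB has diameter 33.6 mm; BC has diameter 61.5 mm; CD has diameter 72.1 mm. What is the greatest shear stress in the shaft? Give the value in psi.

48300 psi

ω = 2π·3130/60 = 327.8 rad/s, so T = P/ω = 813×10³ / 327.8 = 2480 N·m.
Under the same torque, τ_max = 16T/(πd³) is largest where d is smallest — segment AB (d = 33.6 mm).
τ_max = 16·2480/(π·(0.0336)³) = 3.330×10^8 Pa.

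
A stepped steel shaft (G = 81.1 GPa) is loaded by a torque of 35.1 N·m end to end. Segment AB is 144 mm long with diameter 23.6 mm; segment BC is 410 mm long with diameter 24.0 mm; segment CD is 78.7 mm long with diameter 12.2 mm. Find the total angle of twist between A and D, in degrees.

1.33°

J_AB = π(0.0236)⁴/32 = 3.05×10^-8 m⁴; J_BC = π(0.0240)⁴/32 = 3.26×10^-8 m⁴; J_CD = π(0.0122)⁴/32 = 2.17×10^-9 m⁴.
θ = (T/G)·Σ L_i/J_i = (35.10/81.1×10⁹)·(0.144/3.05×10^-8 + 0.410/3.26×10^-8 + 0.0787/2.17×10^-9) = 0.02316 rad.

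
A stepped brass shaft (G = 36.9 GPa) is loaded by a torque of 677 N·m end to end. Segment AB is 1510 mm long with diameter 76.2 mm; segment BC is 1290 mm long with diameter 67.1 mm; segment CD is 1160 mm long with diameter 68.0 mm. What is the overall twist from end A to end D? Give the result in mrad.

J_AB = π(0.0762)⁴/32 = 3.31×10^-6 m⁴; J_BC = π(0.0671)⁴/32 = 1.99×10^-6 m⁴; J_CD = π(0.0680)⁴/32 = 2.10×10^-6 m⁴.
θ = (T/G)·Σ L_i/J_i = (677.0/36.9×10⁹)·(1.51/3.31×10^-6 + 1.29/1.99×10^-6 + 1.16/2.10×10^-6) = 0.03040 rad.

30.4 mrad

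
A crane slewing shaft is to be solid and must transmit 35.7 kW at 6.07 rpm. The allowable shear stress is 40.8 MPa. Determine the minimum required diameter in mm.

ω = 2π·6.07/60 = 0.6356 rad/s, so T = P/ω = 35.7×10³ / 0.6356 = 56160 N·m.
For a solid shaft τ_max = 16T/(πd³), so d = (16T/(π τ_allow))^(1/3) = (16·56160/(π·4.08×10^7))^(1/3) = 0.1914 m.

191 mm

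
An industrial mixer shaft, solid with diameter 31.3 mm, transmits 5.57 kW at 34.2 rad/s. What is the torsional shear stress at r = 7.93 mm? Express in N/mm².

ω = 34.2 rad/s, so T = P/ω = 5.57×10³ / 34.20 = 162.9 N·m.
J = πd⁴/32 = π(0.0313)⁴/32 = 9.423×10^-8 m⁴.
Shear stress varies linearly with radius: τ = T·r/J = 162.9 × 0.00793 / 9.423×10^-8 = 1.371×10^7 Pa.

13.7 N/mm²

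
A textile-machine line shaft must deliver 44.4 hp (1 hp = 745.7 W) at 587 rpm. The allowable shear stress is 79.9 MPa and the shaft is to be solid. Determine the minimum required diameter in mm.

ω = 2π·587/60 = 61.47 rad/s, so T = P/ω = 44.4×745.7 / 61.47 = 538.6 N·m.
For a solid shaft τ_max = 16T/(πd³), so d = (16T/(π τ_allow))^(1/3) = (16·538.6/(π·7.99×10^7))^(1/3) = 0.03250 m.

32.5 mm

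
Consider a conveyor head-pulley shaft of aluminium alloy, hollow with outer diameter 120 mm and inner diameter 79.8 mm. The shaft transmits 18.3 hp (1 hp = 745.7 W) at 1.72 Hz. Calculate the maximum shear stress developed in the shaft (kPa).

4630 kPa

ω = 2π·1.72 = 10.81 rad/s, so T = P/ω = 18.3×745.7 / 10.81 = 1263 N·m.
J = π(d_o⁴ − d_i⁴)/32 = π(0.120⁴ − 0.0798⁴)/32 = 1.638×10^-5 m⁴.
τ_max = T·r/J = 1263 × 0.0600 / 1.638×10^-5 = 4.626×10^6 Pa.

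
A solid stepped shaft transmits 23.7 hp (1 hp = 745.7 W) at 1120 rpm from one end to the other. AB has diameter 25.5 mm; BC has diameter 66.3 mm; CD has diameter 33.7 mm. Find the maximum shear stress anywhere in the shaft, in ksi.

6.71 ksi

ω = 2π·1120/60 = 117.3 rad/s, so T = P/ω = 23.7×745.7 / 117.3 = 150.7 N·m.
Under the same torque, τ_max = 16T/(πd³) is largest where d is smallest — segment AB (d = 25.5 mm).
τ_max = 16·150.7/(π·(0.0255)³) = 4.628×10^7 Pa.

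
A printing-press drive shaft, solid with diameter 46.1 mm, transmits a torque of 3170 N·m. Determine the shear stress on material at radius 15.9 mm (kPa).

114000 kPa

J = πd⁴/32 = π(0.0461)⁴/32 = 4.434×10^-7 m⁴.
Shear stress varies linearly with radius: τ = T·r/J = 3170 × 0.0159 / 4.434×10^-7 = 1.137×10^8 Pa.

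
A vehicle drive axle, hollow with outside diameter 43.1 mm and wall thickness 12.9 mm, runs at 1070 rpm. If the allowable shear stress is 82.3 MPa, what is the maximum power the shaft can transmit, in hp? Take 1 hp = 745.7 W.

189 hp

J = π(d_o⁴ − d_i⁴)/32 = π(0.0431⁴ − 0.0173⁴)/32 = 3.300×10^-7 m⁴.
T_max = τ_allow·J/r = 8.23×10^7 × 3.300×10^-7 / 0.0215 = 1260 N·m.
ω = 2π·1070/60 = 112.1 rad/s, so P_max = T_max·ω = 1.412×10^5 W.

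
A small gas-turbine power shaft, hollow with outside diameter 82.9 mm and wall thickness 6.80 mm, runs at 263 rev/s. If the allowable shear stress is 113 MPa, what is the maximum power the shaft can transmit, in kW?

10700 kW

J = π(d_o⁴ − d_i⁴)/32 = π(0.0829⁴ − 0.0693⁴)/32 = 2.373×10^-6 m⁴.
T_max = τ_allow·J/r = 1.13×10^8 × 2.373×10^-6 / 0.0415 = 6468 N·m.
ω = 2π·263 = 1652 rad/s, so P_max = T_max·ω = 1.069×10^7 W.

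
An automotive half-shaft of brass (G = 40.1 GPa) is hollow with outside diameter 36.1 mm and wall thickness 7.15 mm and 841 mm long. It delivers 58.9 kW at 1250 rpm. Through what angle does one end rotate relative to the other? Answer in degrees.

3.74°

ω = 2π·1250/60 = 130.9 rad/s, so T = P/ω = 58.9×10³ / 130.9 = 450.0 N·m.
J = π(d_o⁴ − d_i⁴)/32 = π(0.0361⁴ − 0.0218⁴)/32 = 1.446×10^-7 m⁴.
θ = T·L/(G·J) = 450.0 × 0.841 / (40.1×10⁹ × 1.446×10^-7) = 0.06528 rad.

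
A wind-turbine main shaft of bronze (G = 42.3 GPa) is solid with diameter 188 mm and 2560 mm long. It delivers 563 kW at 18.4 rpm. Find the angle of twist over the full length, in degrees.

ω = 2π·18.4/60 = 1.927 rad/s, so T = P/ω = 563×10³ / 1.927 = 292200 N·m.
J = πd⁴/32 = π(0.188)⁴/32 = 1.226×10^-4 m⁴.
θ = T·L/(G·J) = 292200 × 2.56 / (42.3×10⁹ × 1.226×10^-4) = 0.1442 rad.

8.26°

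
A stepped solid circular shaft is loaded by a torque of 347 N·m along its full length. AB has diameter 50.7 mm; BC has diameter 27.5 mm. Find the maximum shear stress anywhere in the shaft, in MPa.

Under the same torque, τ_max = 16T/(πd³) is largest where d is smallest — segment BC (d = 27.5 mm).
τ_max = 16·347.0/(π·(0.0275)³) = 8.498×10^7 Pa.

85.0 MPa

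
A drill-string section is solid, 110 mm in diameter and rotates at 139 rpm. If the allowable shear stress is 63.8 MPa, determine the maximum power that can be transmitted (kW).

J = πd⁴/32 = π(0.110)⁴/32 = 1.437×10^-5 m⁴.
T_max = τ_allow·J/r = 6.38×10^7 × 1.437×10^-5 / 0.0550 = 16670 N·m.
ω = 2π·139/60 = 14.56 rad/s, so P_max = T_max·ω = 2.427×10^5 W.

243 kW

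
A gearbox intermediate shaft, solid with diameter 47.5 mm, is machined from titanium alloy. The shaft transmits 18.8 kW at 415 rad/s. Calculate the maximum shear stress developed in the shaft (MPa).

ω = 415 rad/s, so T = P/ω = 18.8×10³ / 415.0 = 45.30 N·m.
J = πd⁴/32 = π(0.0475)⁴/32 = 4.998×10^-7 m⁴.
τ_max = T·r/J = 45.30 × 0.0238 / 4.998×10^-7 = 2.153×10^6 Pa.

2.15 MPa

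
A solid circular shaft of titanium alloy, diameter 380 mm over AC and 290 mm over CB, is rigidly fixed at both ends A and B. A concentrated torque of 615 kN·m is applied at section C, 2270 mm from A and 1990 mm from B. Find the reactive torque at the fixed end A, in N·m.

Compatibility: T_A·a/J_AC = T_B·b/J_CB with T_A + T_B = T₀.
J_AC = 2.05×10^-3 m⁴, J_CB = 6.94×10^-4 m⁴, so T_A = T₀·(J_AC/a)/((J_AC/a)+(J_CB/b)) = 443400 N·m, T_B = 171600 N·m.

443000 N·m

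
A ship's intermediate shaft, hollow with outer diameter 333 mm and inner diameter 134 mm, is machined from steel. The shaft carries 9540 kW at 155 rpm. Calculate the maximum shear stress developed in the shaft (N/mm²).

83.2 N/mm²

ω = 2π·155/60 = 16.23 rad/s, so T = P/ω = 9540×10³ / 16.23 = 587700 N·m.
J = π(d_o⁴ − d_i⁴)/32 = π(0.333⁴ − 0.134⁴)/32 = 1.176×10^-3 m⁴.
τ_max = T·r/J = 587700 × 0.167 / 1.176×10^-3 = 8.325×10^7 Pa.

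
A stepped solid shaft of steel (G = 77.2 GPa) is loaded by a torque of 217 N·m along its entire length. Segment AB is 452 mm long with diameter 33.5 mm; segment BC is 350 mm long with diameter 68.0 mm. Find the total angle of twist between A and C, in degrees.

J_AB = π(0.0335)⁴/32 = 1.24×10^-7 m⁴; J_BC = π(0.0680)⁴/32 = 2.10×10^-6 m⁴.
θ = (T/G)·Σ L_i/J_i = (217.0/77.2×10⁹)·(0.452/1.24×10^-7 + 0.350/2.10×10^-6) = 0.01074 rad.

0.616°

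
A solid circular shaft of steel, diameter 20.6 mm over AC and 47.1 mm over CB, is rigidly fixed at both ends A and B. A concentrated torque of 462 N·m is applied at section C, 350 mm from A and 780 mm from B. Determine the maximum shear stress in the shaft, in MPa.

Compatibility: T_A·a/J_AC = T_B·b/J_CB with T_A + T_B = T₀.
J_AC = 1.77×10^-8 m⁴, J_CB = 4.83×10^-7 m⁴, so T_A = T₀·(J_AC/a)/((J_AC/a)+(J_CB/b)) = 34.83 N·m, T_B = 427.2 N·m.
τ in each portion: τ_AC = 2.03×10^7 Pa, τ_CB = 2.08×10^7 Pa; maximum is in CB.
τ_max = T_CB·r/J = 427.2·0.0236/4.83×10^-7 = 2.082×10^7 Pa.

20.8 MPa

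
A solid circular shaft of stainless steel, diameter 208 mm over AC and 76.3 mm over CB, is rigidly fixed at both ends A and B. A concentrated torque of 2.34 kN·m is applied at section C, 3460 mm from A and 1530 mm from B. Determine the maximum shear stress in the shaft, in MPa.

1.27 MPa

Compatibility: T_A·a/J_AC = T_B·b/J_CB with T_A + T_B = T₀.
J_AC = 1.84×10^-4 m⁴, J_CB = 3.33×10^-6 m⁴, so T_A = T₀·(J_AC/a)/((J_AC/a)+(J_CB/b)) = 2248 N·m, T_B = 92.05 N·m.
τ in each portion: τ_AC = 1.27×10^6 Pa, τ_CB = 1.06×10^6 Pa; maximum is in AC.
τ_max = T_AC·r/J = 2248·0.104/1.84×10^-4 = 1.272×10^6 Pa.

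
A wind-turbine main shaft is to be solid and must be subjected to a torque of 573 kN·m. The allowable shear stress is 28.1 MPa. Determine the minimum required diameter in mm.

470 mm

For a solid shaft τ_max = 16T/(πd³), so d = (16T/(π τ_allow))^(1/3) = (16·573000/(π·2.81×10^7))^(1/3) = 0.4700 m.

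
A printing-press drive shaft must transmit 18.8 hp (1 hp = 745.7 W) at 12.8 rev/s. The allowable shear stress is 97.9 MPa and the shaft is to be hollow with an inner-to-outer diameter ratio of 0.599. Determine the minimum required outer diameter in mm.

21.8 mm

ω = 2π·12.8 = 80.42 rad/s, so T = P/ω = 18.8×745.7 / 80.42 = 174.3 N·m.
For a hollow shaft with d_i/d_o = 0.599: τ_max = 16T/(π d_o³ (1−k⁴)), so d_o = [16T/(π τ_allow (1−k⁴))]^(1/3) = [16·174.3/(π·9.79×10^7·0.8713)]^(1/3) = 0.02183 m.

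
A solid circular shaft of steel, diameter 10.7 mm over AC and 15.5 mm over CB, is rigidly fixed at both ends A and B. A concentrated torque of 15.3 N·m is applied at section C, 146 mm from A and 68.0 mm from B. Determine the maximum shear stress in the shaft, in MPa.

Compatibility: T_A·a/J_AC = T_B·b/J_CB with T_A + T_B = T₀.
J_AC = 1.29×10^-9 m⁴, J_CB = 5.67×10^-9 m⁴, so T_A = T₀·(J_AC/a)/((J_AC/a)+(J_CB/b)) = 1.463 N·m, T_B = 13.84 N·m.
τ in each portion: τ_AC = 6.08×10^6 Pa, τ_CB = 1.89×10^7 Pa; maximum is in CB.
τ_max = T_CB·r/J = 13.84·0.00775/5.67×10^-9 = 1.892×10^7 Pa.

18.9 MPa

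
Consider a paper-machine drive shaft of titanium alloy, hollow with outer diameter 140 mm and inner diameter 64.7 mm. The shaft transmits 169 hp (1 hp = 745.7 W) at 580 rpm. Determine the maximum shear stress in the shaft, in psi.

585 psi

ω = 2π·580/60 = 60.74 rad/s, so T = P/ω = 169×745.7 / 60.74 = 2075 N·m.
J = π(d_o⁴ − d_i⁴)/32 = π(0.140⁴ − 0.0647⁴)/32 = 3.599×10^-5 m⁴.
τ_max = T·r/J = 2075 × 0.0700 / 3.599×10^-5 = 4.035×10^6 Pa.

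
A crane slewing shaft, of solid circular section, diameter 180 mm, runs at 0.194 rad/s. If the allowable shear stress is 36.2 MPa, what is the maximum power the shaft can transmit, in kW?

J = πd⁴/32 = π(0.180)⁴/32 = 1.031×10^-4 m⁴.
T_max = τ_allow·J/r = 3.62×10^7 × 1.031×10^-4 / 0.0900 = 41450 N·m.
ω = 0.194 rad/s, so P_max = T_max·ω = 8042 W.

8.04 kW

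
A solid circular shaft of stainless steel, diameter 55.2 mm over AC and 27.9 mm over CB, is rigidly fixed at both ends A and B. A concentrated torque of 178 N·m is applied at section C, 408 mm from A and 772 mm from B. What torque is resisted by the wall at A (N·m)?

172 N·m

Compatibility: T_A·a/J_AC = T_B·b/J_CB with T_A + T_B = T₀.
J_AC = 9.11×10^-7 m⁴, J_CB = 5.95×10^-8 m⁴, so T_A = T₀·(J_AC/a)/((J_AC/a)+(J_CB/b)) = 172.1 N·m, T_B = 5.935 N·m.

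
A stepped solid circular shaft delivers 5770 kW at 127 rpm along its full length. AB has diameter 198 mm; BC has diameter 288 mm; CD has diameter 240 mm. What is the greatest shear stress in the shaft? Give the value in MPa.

285 MPa

ω = 2π·127/60 = 13.30 rad/s, so T = P/ω = 5770×10³ / 13.30 = 433900 N·m.
Under the same torque, τ_max = 16T/(πd³) is largest where d is smallest — segment AB (d = 198 mm).
τ_max = 16·433900/(π·(0.198)³) = 2.847×10^8 Pa.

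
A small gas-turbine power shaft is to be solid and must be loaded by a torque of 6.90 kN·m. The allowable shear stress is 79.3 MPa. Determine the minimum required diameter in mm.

76.2 mm

For a solid shaft τ_max = 16T/(πd³), so d = (16T/(π τ_allow))^(1/3) = (16·6900/(π·7.93×10^7))^(1/3) = 0.07624 m.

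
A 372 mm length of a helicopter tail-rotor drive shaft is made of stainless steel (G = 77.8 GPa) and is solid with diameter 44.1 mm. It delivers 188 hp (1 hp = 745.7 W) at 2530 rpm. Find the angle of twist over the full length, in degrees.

ω = 2π·2530/60 = 264.9 rad/s, so T = P/ω = 188×745.7 / 264.9 = 529.1 N·m.
J = πd⁴/32 = π(0.0441)⁴/32 = 3.713×10^-7 m⁴.
θ = T·L/(G·J) = 529.1 × 0.372 / (77.8×10⁹ × 3.713×10^-7) = 6.814×10^-3 rad.

0.390°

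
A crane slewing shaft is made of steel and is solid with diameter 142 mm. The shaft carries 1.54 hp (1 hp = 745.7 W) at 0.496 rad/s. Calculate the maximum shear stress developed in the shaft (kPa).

4120 kPa

ω = 0.496 rad/s, so T = P/ω = 1.54×745.7 / 0.4960 = 2315 N·m.
J = πd⁴/32 = π(0.142)⁴/32 = 3.992×10^-5 m⁴.
τ_max = T·r/J = 2315 × 0.0710 / 3.992×10^-5 = 4.118×10^6 Pa.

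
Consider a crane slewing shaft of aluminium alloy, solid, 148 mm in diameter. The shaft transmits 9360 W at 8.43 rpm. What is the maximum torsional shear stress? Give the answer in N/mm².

16.7 N/mm²

ω = 2π·8.43/60 = 0.8828 rad/s, so T = P/ω = 9360 / 0.8828 = 10600 N·m.
J = πd⁴/32 = π(0.148)⁴/32 = 4.710×10^-5 m⁴.
τ_max = T·r/J = 10600 × 0.0740 / 4.710×10^-5 = 1.666×10^7 Pa.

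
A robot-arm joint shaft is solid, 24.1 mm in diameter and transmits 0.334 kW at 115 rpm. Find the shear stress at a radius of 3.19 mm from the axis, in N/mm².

ω = 2π·115/60 = 12.04 rad/s, so T = P/ω = 0.334×10³ / 12.04 = 27.73 N·m.
J = πd⁴/32 = π(0.0241)⁴/32 = 3.312×10^-8 m⁴.
Shear stress varies linearly with radius: τ = T·r/J = 27.73 × 0.00319 / 3.312×10^-8 = 2.671×10^6 Pa.

2.67 N/mm²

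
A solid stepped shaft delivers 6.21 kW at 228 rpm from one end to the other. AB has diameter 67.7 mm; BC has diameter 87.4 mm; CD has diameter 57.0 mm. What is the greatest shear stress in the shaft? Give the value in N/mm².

ω = 2π·228/60 = 23.88 rad/s, so T = P/ω = 6.21×10³ / 23.88 = 260.1 N·m.
Under the same torque, τ_max = 16T/(πd³) is largest where d is smallest — segment CD (d = 57.0 mm).
τ_max = 16·260.1/(π·(0.0570)³) = 7.153×10^6 Pa.

7.15 N/mm²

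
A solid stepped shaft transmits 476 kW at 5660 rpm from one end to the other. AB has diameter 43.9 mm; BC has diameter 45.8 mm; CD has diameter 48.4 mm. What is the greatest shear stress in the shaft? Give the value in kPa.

ω = 2π·5660/60 = 592.7 rad/s, so T = P/ω = 476×10³ / 592.7 = 803.1 N·m.
Under the same torque, τ_max = 16T/(πd³) is largest where d is smallest — segment AB (d = 43.9 mm).
τ_max = 16·803.1/(π·(0.0439)³) = 4.834×10^7 Pa.

48300 kPa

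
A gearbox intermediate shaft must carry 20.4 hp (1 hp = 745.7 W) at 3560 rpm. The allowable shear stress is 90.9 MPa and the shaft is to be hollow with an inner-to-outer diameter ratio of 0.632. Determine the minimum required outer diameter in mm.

ω = 2π·3560/60 = 372.8 rad/s, so T = P/ω = 20.4×745.7 / 372.8 = 40.81 N·m.
For a hollow shaft with d_i/d_o = 0.632: τ_max = 16T/(π d_o³ (1−k⁴)), so d_o = [16T/(π τ_allow (1−k⁴))]^(1/3) = [16·40.81/(π·9.09×10^7·0.8405)]^(1/3) = 0.01396 m.

14.0 mm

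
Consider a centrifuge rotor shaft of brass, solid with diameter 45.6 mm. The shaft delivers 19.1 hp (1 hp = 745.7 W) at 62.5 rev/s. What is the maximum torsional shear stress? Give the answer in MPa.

ω = 2π·62.5 = 392.7 rad/s, so T = P/ω = 19.1×745.7 / 392.7 = 36.27 N·m.
J = πd⁴/32 = π(0.0456)⁴/32 = 4.245×10^-7 m⁴.
τ_max = T·r/J = 36.27 × 0.0228 / 4.245×10^-7 = 1.948×10^6 Pa.

1.95 MPa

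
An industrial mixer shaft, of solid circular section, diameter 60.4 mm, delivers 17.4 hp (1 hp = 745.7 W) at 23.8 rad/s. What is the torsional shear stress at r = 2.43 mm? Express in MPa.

ω = 23.8 rad/s, so T = P/ω = 17.4×745.7 / 23.80 = 545.2 N·m.
J = πd⁴/32 = π(0.0604)⁴/32 = 1.307×10^-6 m⁴.
Shear stress varies linearly with radius: τ = T·r/J = 545.2 × 0.00243 / 1.307×10^-6 = 1.014×10^6 Pa.

1.01 MPa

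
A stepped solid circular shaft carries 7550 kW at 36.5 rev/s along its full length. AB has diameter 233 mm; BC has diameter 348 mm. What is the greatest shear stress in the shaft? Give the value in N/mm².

ω = 2π·36.5 = 229.3 rad/s, so T = P/ω = 7550×10³ / 229.3 = 32920 N·m.
Under the same torque, τ_max = 16T/(πd³) is largest where d is smallest — segment AB (d = 233 mm).
τ_max = 16·32920/(π·(0.233)³) = 1.325×10^7 Pa.

13.3 N/mm²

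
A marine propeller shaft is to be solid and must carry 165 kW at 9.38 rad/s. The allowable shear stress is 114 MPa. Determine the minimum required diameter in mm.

92.3 mm

ω = 9.38 rad/s, so T = P/ω = 165×10³ / 9.380 = 17590 N·m.
For a solid shaft τ_max = 16T/(πd³), so d = (16T/(π τ_allow))^(1/3) = (16·17590/(π·1.14×10^8))^(1/3) = 0.09228 m.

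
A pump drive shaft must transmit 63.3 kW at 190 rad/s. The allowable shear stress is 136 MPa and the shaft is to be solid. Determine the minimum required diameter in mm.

ω = 190 rad/s, so T = P/ω = 63.3×10³ / 190.0 = 333.2 N·m.
For a solid shaft τ_max = 16T/(πd³), so d = (16T/(π τ_allow))^(1/3) = (16·333.2/(π·1.36×10^8))^(1/3) = 0.02319 m.

23.2 mm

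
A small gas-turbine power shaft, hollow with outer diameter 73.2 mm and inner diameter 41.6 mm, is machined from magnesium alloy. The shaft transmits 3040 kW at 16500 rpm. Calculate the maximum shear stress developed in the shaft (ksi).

3.70 ksi

ω = 2π·16500/60 = 1728 rad/s, so T = P/ω = 3040×10³ / 1728 = 1759 N·m.
J = π(d_o⁴ − d_i⁴)/32 = π(0.0732⁴ − 0.0416⁴)/32 = 2.525×10^-6 m⁴.
τ_max = T·r/J = 1759 × 0.0366 / 2.525×10^-6 = 2.551×10^7 Pa.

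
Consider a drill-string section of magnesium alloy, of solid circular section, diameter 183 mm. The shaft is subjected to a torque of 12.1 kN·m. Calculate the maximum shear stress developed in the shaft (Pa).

J = πd⁴/32 = π(0.183)⁴/32 = 1.101×10^-4 m⁴.
τ_max = T·r/J = 12100 × 0.0915 / 1.101×10^-4 = 1.006×10^7 Pa.

1.01e7 Pa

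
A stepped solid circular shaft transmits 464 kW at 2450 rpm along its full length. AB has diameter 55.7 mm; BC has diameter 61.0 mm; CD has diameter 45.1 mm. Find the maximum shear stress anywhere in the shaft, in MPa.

ω = 2π·2450/60 = 256.6 rad/s, so T = P/ω = 464×10³ / 256.6 = 1809 N·m.
Under the same torque, τ_max = 16T/(πd³) is largest where d is smallest — segment CD (d = 45.1 mm).
τ_max = 16·1809/(π·(0.0451)³) = 1.004×10^8 Pa.

100 MPa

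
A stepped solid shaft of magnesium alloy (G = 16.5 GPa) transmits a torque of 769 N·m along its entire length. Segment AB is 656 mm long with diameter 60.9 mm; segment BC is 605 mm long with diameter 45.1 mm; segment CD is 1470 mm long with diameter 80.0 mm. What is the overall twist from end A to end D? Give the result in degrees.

6.25°

J_AB = π(0.0609)⁴/32 = 1.35×10^-6 m⁴; J_BC = π(0.0451)⁴/32 = 4.06×10^-7 m⁴; J_CD = π(0.0800)⁴/32 = 4.02×10^-6 m⁴.
θ = (T/G)·Σ L_i/J_i = (769.0/16.5×10⁹)·(0.656/1.35×10^-6 + 0.605/4.06×10^-7 + 1.47/4.02×10^-6) = 0.1091 rad.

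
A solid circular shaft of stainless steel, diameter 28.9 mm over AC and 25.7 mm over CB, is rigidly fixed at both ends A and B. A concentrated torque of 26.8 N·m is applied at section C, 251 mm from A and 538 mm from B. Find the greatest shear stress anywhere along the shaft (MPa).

4.38 MPa

Compatibility: T_A·a/J_AC = T_B·b/J_CB with T_A + T_B = T₀.
J_AC = 6.85×10^-8 m⁴, J_CB = 4.28×10^-8 m⁴, so T_A = T₀·(J_AC/a)/((J_AC/a)+(J_CB/b)) = 20.75 N·m, T_B = 6.053 N·m.
τ in each portion: τ_AC = 4.38×10^6 Pa, τ_CB = 1.82×10^6 Pa; maximum is in AC.
τ_max = T_AC·r/J = 20.75·0.0144/6.85×10^-8 = 4.378×10^6 Pa.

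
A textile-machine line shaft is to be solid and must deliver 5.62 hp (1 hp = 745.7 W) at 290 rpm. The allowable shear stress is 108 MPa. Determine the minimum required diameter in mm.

ω = 2π·290/60 = 30.37 rad/s, so T = P/ω = 5.62×745.7 / 30.37 = 138.0 N·m.
For a solid shaft τ_max = 16T/(πd³), so d = (16T/(π τ_allow))^(1/3) = (16·138.0/(π·1.08×10^8))^(1/3) = 0.01867 m.

18.7 mm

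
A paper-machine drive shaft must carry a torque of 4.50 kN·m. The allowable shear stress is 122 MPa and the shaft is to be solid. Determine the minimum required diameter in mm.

57.3 mm

For a solid shaft τ_max = 16T/(πd³), so d = (16T/(π τ_allow))^(1/3) = (16·4500/(π·1.22×10^8))^(1/3) = 0.05727 m.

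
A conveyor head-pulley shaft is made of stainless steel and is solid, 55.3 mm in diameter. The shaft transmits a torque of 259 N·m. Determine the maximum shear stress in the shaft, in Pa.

J = πd⁴/32 = π(0.0553)⁴/32 = 9.181×10^-7 m⁴.
τ_max = T·r/J = 259.0 × 0.0276 / 9.181×10^-7 = 7.800×10^6 Pa.

7.80e6 Pa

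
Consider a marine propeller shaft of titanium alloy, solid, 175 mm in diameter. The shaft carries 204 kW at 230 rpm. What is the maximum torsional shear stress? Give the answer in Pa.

8.05e6 Pa

ω = 2π·230/60 = 24.09 rad/s, so T = P/ω = 204×10³ / 24.09 = 8470 N·m.
J = πd⁴/32 = π(0.175)⁴/32 = 9.208×10^-5 m⁴.
τ_max = T·r/J = 8470 × 0.0875 / 9.208×10^-5 = 8.049×10^6 Pa.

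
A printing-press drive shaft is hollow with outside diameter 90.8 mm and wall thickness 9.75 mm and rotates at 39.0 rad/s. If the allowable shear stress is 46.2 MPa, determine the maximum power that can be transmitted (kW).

J = π(d_o⁴ − d_i⁴)/32 = π(0.0908⁴ − 0.0713⁴)/32 = 4.136×10^-6 m⁴.
T_max = τ_allow·J/r = 4.62×10^7 × 4.136×10^-6 / 0.0454 = 4209 N·m.
ω = 39.0 rad/s, so P_max = T_max·ω = 1.642×10^5 W.

164 kW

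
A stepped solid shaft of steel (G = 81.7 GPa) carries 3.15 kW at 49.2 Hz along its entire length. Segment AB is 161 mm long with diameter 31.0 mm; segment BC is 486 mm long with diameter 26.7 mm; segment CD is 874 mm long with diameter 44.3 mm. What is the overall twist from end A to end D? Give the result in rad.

0.00172 rad

ω = 2π·49.2 = 309.1 rad/s, so T = P/ω = 3.15×10³ / 309.1 = 10.19 N·m.
J_AB = π(0.0310)⁴/32 = 9.07×10^-8 m⁴; J_BC = π(0.0267)⁴/32 = 4.99×10^-8 m⁴; J_CD = π(0.0443)⁴/32 = 3.78×10^-7 m⁴.
θ = (T/G)·Σ L_i/J_i = (10.19/81.7×10⁹)·(0.161/9.07×10^-8 + 0.486/4.99×10^-8 + 0.874/3.78×10^-7) = 1.725×10^-3 rad.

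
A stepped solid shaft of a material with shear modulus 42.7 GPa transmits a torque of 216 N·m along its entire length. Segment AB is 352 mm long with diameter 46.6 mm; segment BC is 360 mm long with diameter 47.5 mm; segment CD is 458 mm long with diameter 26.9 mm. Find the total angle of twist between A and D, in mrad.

J_AB = π(0.0466)⁴/32 = 4.63×10^-7 m⁴; J_BC = π(0.0475)⁴/32 = 5.00×10^-7 m⁴; J_CD = π(0.0269)⁴/32 = 5.14×10^-8 m⁴.
θ = (T/G)·Σ L_i/J_i = (216.0/42.7×10⁹)·(0.352/4.63×10^-7 + 0.360/5.00×10^-7 + 0.458/5.14×10^-8) = 0.05256 rad.

52.6 mrad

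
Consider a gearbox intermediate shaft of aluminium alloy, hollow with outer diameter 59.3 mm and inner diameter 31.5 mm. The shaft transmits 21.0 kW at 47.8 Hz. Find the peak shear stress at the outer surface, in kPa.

ω = 2π·47.8 = 300.3 rad/s, so T = P/ω = 21.0×10³ / 300.3 = 69.92 N·m.
J = π(d_o⁴ − d_i⁴)/32 = π(0.0593⁴ − 0.0315⁴)/32 = 1.117×10^-6 m⁴.
τ_max = T·r/J = 69.92 × 0.0296 / 1.117×10^-6 = 1.855×10^6 Pa.

1860 kPa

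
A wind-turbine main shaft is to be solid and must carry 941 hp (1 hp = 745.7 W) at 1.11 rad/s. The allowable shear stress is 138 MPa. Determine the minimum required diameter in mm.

286 mm

ω = 1.11 rad/s, so T = P/ω = 941×745.7 / 1.110 = 632200 N·m.
For a solid shaft τ_max = 16T/(πd³), so d = (16T/(π τ_allow))^(1/3) = (16·632200/(π·1.38×10^8))^(1/3) = 0.2857 m.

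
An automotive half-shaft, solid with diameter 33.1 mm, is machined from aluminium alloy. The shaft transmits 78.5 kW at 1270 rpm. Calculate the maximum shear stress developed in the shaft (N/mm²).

82.9 N/mm²

ω = 2π·1270/60 = 133.0 rad/s, so T = P/ω = 78.5×10³ / 133.0 = 590.3 N·m.
J = πd⁴/32 = π(0.0331)⁴/32 = 1.178×10^-7 m⁴.
τ_max = T·r/J = 590.3 × 0.0166 / 1.178×10^-7 = 8.289×10^7 Pa.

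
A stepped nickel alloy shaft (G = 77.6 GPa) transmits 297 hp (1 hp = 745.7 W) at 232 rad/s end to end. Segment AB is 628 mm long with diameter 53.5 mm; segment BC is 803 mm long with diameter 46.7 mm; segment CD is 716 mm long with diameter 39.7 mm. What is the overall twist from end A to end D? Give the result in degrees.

ω = 232 rad/s, so T = P/ω = 297×745.7 / 232.0 = 954.6 N·m.
J_AB = π(0.0535)⁴/32 = 8.04×10^-7 m⁴; J_BC = π(0.0467)⁴/32 = 4.67×10^-7 m⁴; J_CD = π(0.0397)⁴/32 = 2.44×10^-7 m⁴.
θ = (T/G)·Σ L_i/J_i = (954.6/77.6×10⁹)·(0.628/8.04×10^-7 + 0.803/4.67×10^-7 + 0.716/2.44×10^-7) = 0.06688 rad.

3.83°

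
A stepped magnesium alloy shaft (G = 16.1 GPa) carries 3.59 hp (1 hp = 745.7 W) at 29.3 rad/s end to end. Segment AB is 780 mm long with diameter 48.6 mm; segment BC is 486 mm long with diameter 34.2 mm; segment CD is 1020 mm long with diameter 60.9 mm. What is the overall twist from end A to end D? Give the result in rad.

ω = 29.3 rad/s, so T = P/ω = 3.59×745.7 / 29.30 = 91.37 N·m.
J_AB = π(0.0486)⁴/32 = 5.48×10^-7 m⁴; J_BC = π(0.0342)⁴/32 = 1.34×10^-7 m⁴; J_CD = π(0.0609)⁴/32 = 1.35×10^-6 m⁴.
θ = (T/G)·Σ L_i/J_i = (91.37/16.1×10⁹)·(0.780/5.48×10^-7 + 0.486/1.34×10^-7 + 1.02/1.35×10^-6) = 0.03290 rad.

0.0329 rad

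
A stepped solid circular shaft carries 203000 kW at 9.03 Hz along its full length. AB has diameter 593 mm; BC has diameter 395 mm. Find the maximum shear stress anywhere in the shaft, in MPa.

ω = 2π·9.03 = 56.74 rad/s, so T = P/ω = 203000×10³ / 56.74 = 3.578e6 N·m.
Under the same torque, τ_max = 16T/(πd³) is largest where d is smallest — segment BC (d = 395 mm).
τ_max = 16·3.578e6/(π·(0.395)³) = 2.957×10^8 Pa.

296 MPa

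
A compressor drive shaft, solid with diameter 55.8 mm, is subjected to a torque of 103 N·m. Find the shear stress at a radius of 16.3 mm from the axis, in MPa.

J = πd⁴/32 = π(0.0558)⁴/32 = 9.518×10^-7 m⁴.
Shear stress varies linearly with radius: τ = T·r/J = 103.0 × 0.0163 / 9.518×10^-7 = 1.764×10^6 Pa.

1.76 MPa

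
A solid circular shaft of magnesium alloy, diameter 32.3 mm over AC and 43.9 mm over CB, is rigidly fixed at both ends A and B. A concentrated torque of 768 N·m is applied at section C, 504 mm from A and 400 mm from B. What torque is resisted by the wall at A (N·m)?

Compatibility: T_A·a/J_AC = T_B·b/J_CB with T_A + T_B = T₀.
J_AC = 1.07×10^-7 m⁴, J_CB = 3.65×10^-7 m⁴, so T_A = T₀·(J_AC/a)/((J_AC/a)+(J_CB/b)) = 144.9 N·m, T_B = 623.1 N·m.

145 N·m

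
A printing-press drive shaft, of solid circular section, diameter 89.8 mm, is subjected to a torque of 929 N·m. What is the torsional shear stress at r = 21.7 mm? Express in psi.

458 psi

J = πd⁴/32 = π(0.0898)⁴/32 = 6.384×10^-6 m⁴.
Shear stress varies linearly with radius: τ = T·r/J = 929.0 × 0.0217 / 6.384×10^-6 = 3.158×10^6 Pa.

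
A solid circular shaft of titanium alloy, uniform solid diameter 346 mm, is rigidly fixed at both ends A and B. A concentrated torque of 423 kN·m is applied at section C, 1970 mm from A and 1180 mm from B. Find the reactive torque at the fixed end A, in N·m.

With uniform GJ and both ends fixed, compatibility θ_AC = θ_CB gives T_A·a = T_B·b, together with T_A + T_B = T₀.
T_A = T₀·b/(a+b) = 423000·1180/3150 = 158500 N·m; T_B = 264500 N·m.

158000 N·m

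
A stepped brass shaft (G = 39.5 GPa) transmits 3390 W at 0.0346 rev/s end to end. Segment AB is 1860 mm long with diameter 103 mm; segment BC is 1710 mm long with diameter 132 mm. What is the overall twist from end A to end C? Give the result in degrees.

5.11°

ω = 2π·0.0346 = 0.2174 rad/s, so T = P/ω = 3390 / 0.2174 = 15590 N·m.
J_AB = π(0.103)⁴/32 = 1.10×10^-5 m⁴; J_BC = π(0.132)⁴/32 = 2.98×10^-5 m⁴.
θ = (T/G)·Σ L_i/J_i = (15590/39.5×10⁹)·(1.86/1.10×10^-5 + 1.71/2.98×10^-5) = 0.08910 rad.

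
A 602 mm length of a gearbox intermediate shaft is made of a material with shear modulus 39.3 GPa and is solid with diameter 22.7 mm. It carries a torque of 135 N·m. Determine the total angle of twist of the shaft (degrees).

J = πd⁴/32 = π(0.0227)⁴/32 = 2.607×10^-8 m⁴.
θ = T·L/(G·J) = 135.0 × 0.602 / (39.3×10⁹ × 2.607×10^-8) = 0.07933 rad.

4.55°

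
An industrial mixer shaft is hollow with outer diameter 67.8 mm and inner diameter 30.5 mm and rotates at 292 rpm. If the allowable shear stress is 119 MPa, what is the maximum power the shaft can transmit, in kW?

214 kW

J = π(d_o⁴ − d_i⁴)/32 = π(0.0678⁴ − 0.0305⁴)/32 = 1.990×10^-6 m⁴.
T_max = τ_allow·J/r = 1.19×10^8 × 1.990×10^-6 / 0.0339 = 6984 N·m.
ω = 2π·292/60 = 30.58 rad/s, so P_max = T_max·ω = 2.136×10^5 W.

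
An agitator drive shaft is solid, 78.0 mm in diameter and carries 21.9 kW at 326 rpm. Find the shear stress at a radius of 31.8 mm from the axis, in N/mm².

5.61 N/mm²

ω = 2π·326/60 = 34.14 rad/s, so T = P/ω = 21.9×10³ / 34.14 = 641.5 N·m.
J = πd⁴/32 = π(0.0780)⁴/32 = 3.634×10^-6 m⁴.
Shear stress varies linearly with radius: τ = T·r/J = 641.5 × 0.0318 / 3.634×10^-6 = 5.614×10^6 Pa.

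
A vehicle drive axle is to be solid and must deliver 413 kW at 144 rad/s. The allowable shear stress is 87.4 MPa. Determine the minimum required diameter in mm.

ω = 144 rad/s, so T = P/ω = 413×10³ / 144.0 = 2868 N·m.
For a solid shaft τ_max = 16T/(πd³), so d = (16T/(π τ_allow))^(1/3) = (16·2868/(π·8.74×10^7))^(1/3) = 0.05508 m.

55.1 mm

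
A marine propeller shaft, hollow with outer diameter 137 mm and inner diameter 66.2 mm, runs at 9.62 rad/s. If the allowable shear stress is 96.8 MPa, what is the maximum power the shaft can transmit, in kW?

J = π(d_o⁴ − d_i⁴)/32 = π(0.137⁴ − 0.0662⁴)/32 = 3.270×10^-5 m⁴.
T_max = τ_allow·J/r = 9.68×10^7 × 3.270×10^-5 / 0.0685 = 46210 N·m.
ω = 9.62 rad/s, so P_max = T_max·ω = 4.445×10^5 W.

445 kW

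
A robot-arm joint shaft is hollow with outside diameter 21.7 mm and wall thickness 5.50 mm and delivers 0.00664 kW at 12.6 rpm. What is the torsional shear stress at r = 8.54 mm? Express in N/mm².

ω = 2π·12.6/60 = 1.319 rad/s, so T = P/ω = 0.00664×10³ / 1.319 = 5.032 N·m.
J = π(d_o⁴ − d_i⁴)/32 = π(0.0217⁴ − 0.0107⁴)/32 = 2.048×10^-8 m⁴.
Shear stress varies linearly with radius: τ = T·r/J = 5.032 × 0.00854 / 2.048×10^-8 = 2.098×10^6 Pa.

2.10 N/mm²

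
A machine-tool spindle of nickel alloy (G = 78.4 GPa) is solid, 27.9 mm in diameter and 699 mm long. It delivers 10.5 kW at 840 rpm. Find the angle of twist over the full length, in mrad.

ω = 2π·840/60 = 87.96 rad/s, so T = P/ω = 10.5×10³ / 87.96 = 119.4 N·m.
J = πd⁴/32 = π(0.0279)⁴/32 = 5.949×10^-8 m⁴.
θ = T·L/(G·J) = 119.4 × 0.699 / (78.4×10⁹ × 5.949×10^-8) = 0.01789 rad.

17.9 mrad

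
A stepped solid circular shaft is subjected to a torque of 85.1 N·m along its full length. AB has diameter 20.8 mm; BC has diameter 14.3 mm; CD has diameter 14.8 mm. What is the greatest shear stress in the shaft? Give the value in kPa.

Under the same torque, τ_max = 16T/(πd³) is largest where d is smallest — segment BC (d = 14.3 mm).
τ_max = 16·85.10/(π·(0.0143)³) = 1.482×10^8 Pa.

148000 kPa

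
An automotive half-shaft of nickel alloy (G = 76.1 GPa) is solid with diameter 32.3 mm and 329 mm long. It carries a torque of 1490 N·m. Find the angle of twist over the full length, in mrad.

60.3 mrad

J = πd⁴/32 = π(0.0323)⁴/32 = 1.069×10^-7 m⁴.
θ = T·L/(G·J) = 1490 × 0.329 / (76.1×10⁹ × 1.069×10^-7) = 0.06028 rad.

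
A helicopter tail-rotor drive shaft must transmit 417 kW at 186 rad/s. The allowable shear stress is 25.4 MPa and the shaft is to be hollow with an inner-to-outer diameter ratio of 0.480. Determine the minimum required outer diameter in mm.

ω = 186 rad/s, so T = P/ω = 417×10³ / 186.0 = 2242 N·m.
For a hollow shaft with d_i/d_o = 0.480: τ_max = 16T/(π d_o³ (1−k⁴)), so d_o = [16T/(π τ_allow (1−k⁴))]^(1/3) = [16·2242/(π·2.54×10^7·0.9469)]^(1/3) = 0.07801 m.

78.0 mm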